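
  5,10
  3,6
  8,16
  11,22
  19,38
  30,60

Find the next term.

First value: each term is the sum of the two before it, so 5, 3, 8, 11, 19, 30 → 49.
Second value: always 2 × the first value, so 10, 6, 16, 22, 38, 60 → 98.
Combining the parts gives 49,98.

49,98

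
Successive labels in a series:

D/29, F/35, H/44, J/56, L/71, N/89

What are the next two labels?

Letter: letters move forward 2 places in the alphabet; D, F, H, J, L, N → P → R.
Second component: differences are 6, 9, 12, … (increasing by 3 each time), so 29, 35, 44, 56, 71, 89 → 110 → 134.
So the next two labels are P/110 and R/134.

P/110 then R/134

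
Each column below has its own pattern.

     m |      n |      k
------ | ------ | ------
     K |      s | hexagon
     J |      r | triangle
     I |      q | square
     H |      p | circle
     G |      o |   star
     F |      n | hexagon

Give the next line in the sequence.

E  m  triangle

Column m: letters move back 1 place in the alphabet, so K, J, I, H, G, F → E.
Column n — letters move back 1 place in the alphabet: s, r, q, p, o, n → m.
For the column k, repeats hexagon → triangle → square → circle → star: hexagon, triangle, square, circle, star, hexagon → triangle.
So the next line is E  m  triangle.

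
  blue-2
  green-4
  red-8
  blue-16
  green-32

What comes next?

Colour: repeats blue → green → red; blue, green, red, blue, green → red.
Second component: ×2 each step; 2, 4, 8, 16, 32 → 64.
Combining the parts gives red-64.

red-64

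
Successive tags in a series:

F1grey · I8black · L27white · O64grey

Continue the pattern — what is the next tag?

R125black

For the letter, letters move forward 3 places in the alphabet: F, I, L, O → R.
For the second component, perfect cubes: 1³, 2³, 3³, …: 1, 8, 27, 64 → 125.
Shade: grey, black, white, grey → black (repeats grey → black → white).
Putting it together: R125black.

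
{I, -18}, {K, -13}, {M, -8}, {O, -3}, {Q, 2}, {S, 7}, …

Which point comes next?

Letter: letters move forward 2 places in the alphabet; I, K, M, O, Q, S → U.
Second component: +5 each step; -18, -13, -8, -3, 2, 7 → 12.
So the next point is {U, 12}.

{U, 12}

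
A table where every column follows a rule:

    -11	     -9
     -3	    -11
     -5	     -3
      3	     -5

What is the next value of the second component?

First component: -11, -3, -5, 3 → 1 (alternating steps +8, −2, +8, −2, …).
Second component — always the previous value of the first component: -9, -11, -3, -5 → 3.

3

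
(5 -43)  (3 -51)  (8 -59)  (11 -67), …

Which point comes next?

(19 -75)

First slot: 5, 3, 8, 11 → 19 (each term is the sum of the two before it).
Second slot: −8 each step; -43, -51, -59, -67 → -75.
So the next point is (19 -75).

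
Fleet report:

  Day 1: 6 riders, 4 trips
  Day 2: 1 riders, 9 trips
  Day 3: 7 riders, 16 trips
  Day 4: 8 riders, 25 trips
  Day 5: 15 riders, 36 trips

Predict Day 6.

23 riders, 49 trips

Riders goes 6, 1, 7, 8, 15 → 23 (each term is the sum of the two before it).
Trips goes 4, 9, 16, 25, 36 → 49 (perfect squares: 2², 3², 4², …).
Combining the parts gives 23 riders, 49 trips.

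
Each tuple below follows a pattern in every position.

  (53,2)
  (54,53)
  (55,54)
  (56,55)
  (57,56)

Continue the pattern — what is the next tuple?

(58,57)

First entry — +1 each step: 53, 54, 55, 56, 57 → 58.
Second entry: always the previous value of the first entry, so 2, 53, 54, 55, 56 → 57.
So the next tuple is (58,57).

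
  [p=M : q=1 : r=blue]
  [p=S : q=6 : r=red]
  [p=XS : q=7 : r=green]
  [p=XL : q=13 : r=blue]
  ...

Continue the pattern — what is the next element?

[p=L : q=20 : r=red]

For the p, runs backward through clothing sizes XS→XL: M, S, XS, XL → L.
Q: each term is the sum of the two before it, so 1, 6, 7, 13 → 20.
R goes blue, red, green, blue → red (repeats blue → red → green).
Combining the parts gives [p=L : q=20 : r=red].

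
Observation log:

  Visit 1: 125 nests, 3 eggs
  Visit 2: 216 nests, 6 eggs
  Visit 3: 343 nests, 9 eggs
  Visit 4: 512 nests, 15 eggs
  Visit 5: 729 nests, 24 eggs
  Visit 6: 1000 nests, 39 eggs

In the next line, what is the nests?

1331

For the nests, perfect cubes: 5³, 6³, 7³, …: 125, 216, 343, 512, 729, 1000 → 1331.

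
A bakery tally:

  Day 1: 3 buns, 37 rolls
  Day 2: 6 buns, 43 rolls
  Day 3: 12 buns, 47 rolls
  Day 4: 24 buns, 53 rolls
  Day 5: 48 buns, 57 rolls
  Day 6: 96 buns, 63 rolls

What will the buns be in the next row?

Buns goes 3, 6, 12, 24, 48, 96 → 192 (×2 each step).
Rolls — alternating steps +6, +4, +6, +4, …: 37, 43, 47, 53, 57, 63 → 67.

192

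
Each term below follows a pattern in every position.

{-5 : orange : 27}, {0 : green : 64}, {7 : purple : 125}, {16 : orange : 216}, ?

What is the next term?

First value: -5, 0, 7, 16 → 27 (differences are 5, 7, 9, … (increasing by 2 each time)).
Colour: orange, green, purple, orange → green (repeats orange → green → purple).
Third value: perfect cubes: 3³, 4³, 5³, …; 27, 64, 125, 216 → 343.
Combining the parts gives {27 : green : 343}.

{27 : green : 343}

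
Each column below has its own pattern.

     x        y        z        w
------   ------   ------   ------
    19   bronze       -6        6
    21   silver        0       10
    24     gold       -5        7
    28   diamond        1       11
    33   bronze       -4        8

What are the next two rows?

39  silver  2  12; 46  gold  -3  9

Column x: 19, 21, 24, 28, 33 → 39 → 46 (differences are 2, 3, 4, … (increasing by 1 each time)).
Column y: repeats bronze → silver → gold → diamond, so bronze, silver, gold, diamond, bronze → silver → gold.
Column z — alternating steps +6, −5, +6, −5, …: -6, 0, -5, 1, -4 → 2 → -3.
Column w — alternating steps +4, −3, +4, −3, …: 6, 10, 7, 11, 8 → 12 → 9.
Putting the parts together: 39  silver  2  12 and then 46  gold  -3  9.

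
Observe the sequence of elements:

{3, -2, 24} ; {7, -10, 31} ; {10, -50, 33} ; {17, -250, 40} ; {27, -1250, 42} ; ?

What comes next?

{44, -6250, 49}

First value: each term is the sum of the two before it; 3, 7, 10, 17, 27 → 44.
Second value goes -2, -10, -50, -250, -1250 → -6250 (×5 each step).
For the third value, alternating steps +7, +2, +7, +2, …: 24, 31, 33, 40, 42 → 49.
So the next element is {44, -6250, 49}.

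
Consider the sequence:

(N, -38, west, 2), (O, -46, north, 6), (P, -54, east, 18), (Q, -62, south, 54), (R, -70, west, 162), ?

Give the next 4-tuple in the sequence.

(S, -78, north, 486)

Letter goes N, O, P, Q, R → S (letters move forward 1 place in the alphabet).
Second coordinate: -38, -46, -54, -62, -70 → -78 (−8 each step).
Direction goes west, north, east, south, west → north (repeats west → north → east → south).
Fourth coordinate — ×3 each step: 2, 6, 18, 54, 162 → 486.
So the next 4-tuple is (S, -78, north, 486).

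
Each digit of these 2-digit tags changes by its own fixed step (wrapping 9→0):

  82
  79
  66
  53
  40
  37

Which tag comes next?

24

First digit: −1 each step, mod 10; 8, 7, 6, 5, 4, 3 → 2.
Second digit — −3 each step, mod 10: 2, 9, 6, 3, 0, 7 → 4.
Putting it together: 24.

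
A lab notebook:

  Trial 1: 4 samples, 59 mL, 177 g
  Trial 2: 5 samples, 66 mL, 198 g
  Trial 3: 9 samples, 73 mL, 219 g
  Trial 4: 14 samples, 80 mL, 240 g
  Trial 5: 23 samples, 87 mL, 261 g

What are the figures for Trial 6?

Samples — each term is the sum of the two before it: 4, 5, 9, 14, 23 → 37.
ML: 59, 66, 73, 80, 87 → 94 (+7 each step).
G: 177, 198, 219, 240, 261 → 282 (always 3 × the mL).
Combining the parts gives 37 samples, 94 mL, 282 g.

37 samples, 94 mL, 282 g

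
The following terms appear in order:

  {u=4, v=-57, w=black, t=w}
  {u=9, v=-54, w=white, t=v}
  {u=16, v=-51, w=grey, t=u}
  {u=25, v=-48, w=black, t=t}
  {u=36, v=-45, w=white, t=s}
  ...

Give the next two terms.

{u=49, v=-42, w=grey, t=r}, {u=64, v=-39, w=black, t=q}

U: 4, 9, 16, 25, 36 → 49 → 64 (perfect squares: 2², 3², 4², …).
V goes -57, -54, -51, -48, -45 → -42 → -39 (+3 each step).
W goes black, white, grey, black, white → grey → black (repeats black → white → grey).
T: letters move back 1 place in the alphabet, so w, v, u, t, s → r → q.
Putting the parts together: {u=49, v=-42, w=grey, t=r} and then {u=64, v=-39, w=black, t=q}.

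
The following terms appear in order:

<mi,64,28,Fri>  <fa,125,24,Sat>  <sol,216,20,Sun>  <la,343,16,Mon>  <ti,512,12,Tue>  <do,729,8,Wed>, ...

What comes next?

<re,1000,4,Thu>

Note: runs through the solfège scale do→ti; mi, fa, sol, la, ti, do → re.
Second part: perfect cubes: 4³, 5³, 6³, …; 64, 125, 216, 343, 512, 729 → 1000.
Third part goes 28, 24, 20, 16, 12, 8 → 4 (−4 each step).
Day: runs through the weekdays Mon→Sun, so Fri, Sat, Sun, Mon, Tue, Wed → Thu.
Putting it together: <re,1000,4,Thu>.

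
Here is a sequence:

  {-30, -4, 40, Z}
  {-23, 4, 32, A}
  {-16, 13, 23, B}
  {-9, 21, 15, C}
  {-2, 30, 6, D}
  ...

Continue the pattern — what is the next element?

{5, 38, -2, E}

First slot: -30, -23, -16, -9, -2 → 5 (+7 each step).
Second slot: alternating steps +8, +9, +8, +9, …, so -4, 4, 13, 21, 30 → 38.
For the third slot, together with the second slot always sums to 36: 40, 32, 23, 15, 6 → -2.
Letter: letters move forward 1 place in the alphabet, wrapping Z→A; Z, A, B, C, D → E.
So the next element is {5, 38, -2, E}.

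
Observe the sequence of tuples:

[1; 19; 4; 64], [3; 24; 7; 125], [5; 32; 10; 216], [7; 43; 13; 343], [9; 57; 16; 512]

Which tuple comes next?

First value goes 1, 3, 5, 7, 9 → 11 (+2 each step).
For the second value, differences are 5, 8, 11, … (increasing by 3 each time): 19, 24, 32, 43, 57 → 74.
Third value: +3 each step; 4, 7, 10, 13, 16 → 19.
Fourth value: 64, 125, 216, 343, 512 → 729 (perfect cubes: 4³, 5³, 6³, …).
So the next tuple is [11; 74; 19; 729].

[11; 74; 19; 729]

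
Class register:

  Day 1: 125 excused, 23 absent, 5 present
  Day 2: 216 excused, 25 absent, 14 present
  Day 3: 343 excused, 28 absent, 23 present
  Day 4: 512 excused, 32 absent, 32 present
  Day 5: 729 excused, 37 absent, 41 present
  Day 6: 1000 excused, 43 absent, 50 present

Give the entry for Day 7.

Excused — perfect cubes: 5³, 6³, 7³, …: 125, 216, 343, 512, 729, 1000 → 1331.
Absent: differences are 2, 3, 4, … (increasing by 1 each time); 23, 25, 28, 32, 37, 43 → 50.
Present — +9 each step: 5, 14, 23, 32, 41, 50 → 59.
Putting it together: 1331 excused, 50 absent, 59 present.

1331 excused, 50 absent, 59 present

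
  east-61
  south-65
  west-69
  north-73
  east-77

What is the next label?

south-81

Direction — repeats east → south → west → north: east, south, west, north, east → south.
Second component — +4 each step: 61, 65, 69, 73, 77 → 81.
So the next label is south-81.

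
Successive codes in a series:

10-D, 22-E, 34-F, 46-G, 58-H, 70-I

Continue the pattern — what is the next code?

82-J

For the first component, +12 each step: 10, 22, 34, 46, 58, 70 → 82.
Letter: letters move forward 1 place in the alphabet, so D, E, F, G, H, I → J.
Putting it together: 82-J.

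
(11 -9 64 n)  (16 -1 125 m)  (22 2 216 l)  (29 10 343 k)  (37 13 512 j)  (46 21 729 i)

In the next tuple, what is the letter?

Letter: letters move back 1 place in the alphabet, so n, m, l, k, j, i → h.

h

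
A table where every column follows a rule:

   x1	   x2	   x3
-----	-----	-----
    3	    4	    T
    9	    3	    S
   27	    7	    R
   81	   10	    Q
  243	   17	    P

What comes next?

729  27  O

Column x1 — ×3 each step: 3, 9, 27, 81, 243 → 729.
Column x2: each term is the sum of the two before it; 4, 3, 7, 10, 17 → 27.
Column x3: T, S, R, Q, P → O (letters move back 1 place in the alphabet).
Combining the parts gives 729  27  O.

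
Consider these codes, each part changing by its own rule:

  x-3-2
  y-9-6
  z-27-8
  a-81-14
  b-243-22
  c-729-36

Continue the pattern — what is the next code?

d-2187-58

Letter goes x, y, z, a, b, c → d (letters move forward 1 place in the alphabet, wrapping Z→A).
For the second component, ×3 each step: 3, 9, 27, 81, 243, 729 → 2187.
Third component goes 2, 6, 8, 14, 22, 36 → 58 (each term is the sum of the two before it).
Combining the parts gives d-2187-58.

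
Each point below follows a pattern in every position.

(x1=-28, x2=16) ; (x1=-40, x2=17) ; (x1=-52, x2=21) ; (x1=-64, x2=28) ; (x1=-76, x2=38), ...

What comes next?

X1: -28, -40, -52, -64, -76 → -88 (−12 each step).
X2: differences are 1, 4, 7, … (increasing by 3 each time); 16, 17, 21, 28, 38 → 51.
Combining the parts gives (x1=-88, x2=51).

(x1=-88, x2=51)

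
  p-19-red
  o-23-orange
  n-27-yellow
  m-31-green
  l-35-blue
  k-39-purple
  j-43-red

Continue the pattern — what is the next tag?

i-47-orange

Letter: letters move back 1 place in the alphabet, so p, o, n, m, l, k, j → i.
Second component: 19, 23, 27, 31, 35, 39, 43 → 47 (+4 each step).
Colour: repeats red → orange → yellow → green → blue → purple; red, orange, yellow, green, blue, purple, red → orange.
Combining the parts gives i-47-orange.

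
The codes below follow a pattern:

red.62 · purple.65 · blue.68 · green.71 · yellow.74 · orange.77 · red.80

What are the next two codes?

purple.83, blue.86

Colour: red, purple, blue, green, yellow, orange, red → purple → blue (repeats red → purple → blue → green → yellow → orange).
For the second component, +3 each step: 62, 65, 68, 71, 74, 77, 80 → 83 → 86.
Putting the parts together: purple.83 and then blue.86.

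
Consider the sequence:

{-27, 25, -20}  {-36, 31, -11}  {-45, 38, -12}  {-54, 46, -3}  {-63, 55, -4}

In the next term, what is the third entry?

5

Third entry goes -20, -11, -12, -3, -4 → 5 (alternating steps +9, −1, +9, −1, …).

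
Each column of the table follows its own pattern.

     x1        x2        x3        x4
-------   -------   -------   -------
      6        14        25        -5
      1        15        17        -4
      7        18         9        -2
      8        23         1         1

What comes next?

15  30  -7  5

Column x1: each term is the sum of the two before it; 6, 1, 7, 8 → 15.
Column x2: 14, 15, 18, 23 → 30 (differences are 1, 3, 5, … (increasing by 2 each time)).
Column x3: −8 each step; 25, 17, 9, 1 → -7.
Column x4 goes -5, -4, -2, 1 → 5 (differences are 1, 2, 3, … (increasing by 1 each time)).
So the next row is 15  30  -7  5.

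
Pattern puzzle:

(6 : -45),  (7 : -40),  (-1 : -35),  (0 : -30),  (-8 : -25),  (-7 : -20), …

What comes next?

First part goes 6, 7, -1, 0, -8, -7 → -15 (alternating steps +1, −8, +1, −8, …).
Second part goes -45, -40, -35, -30, -25, -20 → -15 (+5 each step).
Putting it together: (-15 : -15).

(-15 : -15)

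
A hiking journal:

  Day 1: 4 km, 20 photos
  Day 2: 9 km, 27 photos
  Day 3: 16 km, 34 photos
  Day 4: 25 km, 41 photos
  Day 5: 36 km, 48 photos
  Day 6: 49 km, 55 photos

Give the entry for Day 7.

Km — perfect squares: 2², 3², 4², …: 4, 9, 16, 25, 36, 49 → 64.
Photos — +7 each step: 20, 27, 34, 41, 48, 55 → 62.
So the next record is 64 km, 62 photos.

64 km, 62 photos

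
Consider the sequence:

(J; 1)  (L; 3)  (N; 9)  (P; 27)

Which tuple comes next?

Letter: letters move forward 2 places in the alphabet; J, L, N, P → R.
Second value: 1, 3, 9, 27 → 81 (×3 each step).
Combining the parts gives (R; 81).

(R; 81)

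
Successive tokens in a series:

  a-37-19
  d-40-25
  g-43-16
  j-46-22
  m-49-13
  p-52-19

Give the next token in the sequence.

s-55-10

Letter — letters move forward 3 places in the alphabet: a, d, g, j, m, p → s.
Second component: 37, 40, 43, 46, 49, 52 → 55 (+3 each step).
Third component: alternating steps +6, −9, +6, −9, …, so 19, 25, 16, 22, 13, 19 → 10.
Combining the parts gives s-55-10.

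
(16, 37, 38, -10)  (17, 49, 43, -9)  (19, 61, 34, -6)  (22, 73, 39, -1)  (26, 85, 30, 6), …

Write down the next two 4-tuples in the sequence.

First slot goes 16, 17, 19, 22, 26 → 31 → 37 (differences are 1, 2, 3, … (increasing by 1 each time)).
Second slot — +12 each step: 37, 49, 61, 73, 85 → 97 → 109.
Third slot: alternating steps +5, −9, +5, −9, …, so 38, 43, 34, 39, 30 → 35 → 26.
Fourth slot: differences are 1, 3, 5, … (increasing by 2 each time); -10, -9, -6, -1, 6 → 15 → 26.
Putting the parts together: (31, 97, 35, 15) and then (37, 109, 26, 26).

(31, 97, 35, 15), (37, 109, 26, 26)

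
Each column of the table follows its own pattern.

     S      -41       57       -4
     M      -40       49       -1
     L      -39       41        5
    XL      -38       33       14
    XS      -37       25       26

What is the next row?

S  -36  17  41

Size — runs through clothing sizes XS→XL: S, M, L, XL, XS → S.
Second component: -41, -40, -39, -38, -37 → -36 (+1 each step).
Third component — −8 each step: 57, 49, 41, 33, 25 → 17.
Fourth component — differences are 3, 6, 9, … (increasing by 3 each time): -4, -1, 5, 14, 26 → 41.
Putting it together: S  -36  17  41.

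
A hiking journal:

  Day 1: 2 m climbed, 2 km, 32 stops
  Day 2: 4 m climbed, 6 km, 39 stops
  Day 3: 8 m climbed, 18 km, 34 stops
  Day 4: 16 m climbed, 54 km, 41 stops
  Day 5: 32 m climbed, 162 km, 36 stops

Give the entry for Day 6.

M climbed goes 2, 4, 8, 16, 32 → 64 (×2 each step).
Km goes 2, 6, 18, 54, 162 → 486 (×3 each step).
For the stops, alternating steps +7, −5, +7, −5, …: 32, 39, 34, 41, 36 → 43.
Putting it together: 64 m climbed, 486 km, 43 stops.

64 m climbed, 486 km, 43 stops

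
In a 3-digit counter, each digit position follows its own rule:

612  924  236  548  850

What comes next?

First digit — +3 each step, mod 10: 6, 9, 2, 5, 8 → 1.
Second digit: 1, 2, 3, 4, 5 → 6 (+1 each step, mod 10).
For the third digit, +2 each step, mod 10: 2, 4, 6, 8, 0 → 2.
Putting it together: 162.

162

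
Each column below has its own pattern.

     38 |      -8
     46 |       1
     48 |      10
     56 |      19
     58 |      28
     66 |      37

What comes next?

First component: alternating steps +8, +2, +8, +2, …, so 38, 46, 48, 56, 58, 66 → 68.
Second component — +9 each step: -8, 1, 10, 19, 28, 37 → 46.
Combining the parts gives 68  46.

68  46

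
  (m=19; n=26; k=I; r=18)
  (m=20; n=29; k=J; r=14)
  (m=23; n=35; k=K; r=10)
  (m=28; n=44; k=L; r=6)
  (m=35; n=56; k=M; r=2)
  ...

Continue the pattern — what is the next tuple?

For the m, differences are 1, 3, 5, … (increasing by 2 each time): 19, 20, 23, 28, 35 → 44.
N: 26, 29, 35, 44, 56 → 71 (differences are 3, 6, 9, … (increasing by 3 each time)).
K — letters move forward 1 place in the alphabet: I, J, K, L, M → N.
R: −4 each step, so 18, 14, 10, 6, 2 → -2.
So the next tuple is (m=44; n=71; k=N; r=-2).

(m=44; n=71; k=N; r=-2)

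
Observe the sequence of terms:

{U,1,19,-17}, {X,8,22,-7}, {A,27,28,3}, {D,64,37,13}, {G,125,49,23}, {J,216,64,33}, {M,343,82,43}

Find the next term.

Letter: U, X, A, D, G, J, M → P (letters move forward 3 places in the alphabet, wrapping Z→A).
Second slot goes 1, 8, 27, 64, 125, 216, 343 → 512 (perfect cubes: 1³, 2³, 3³, …).
Third slot: 19, 22, 28, 37, 49, 64, 82 → 103 (differences are 3, 6, 9, … (increasing by 3 each time)).
Fourth slot: +10 each step, so -17, -7, 3, 13, 23, 33, 43 → 53.
Combining the parts gives {P,512,103,53}.

{P,512,103,53}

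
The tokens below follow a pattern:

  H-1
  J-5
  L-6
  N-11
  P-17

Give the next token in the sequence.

Letter goes H, J, L, N, P → R (letters move forward 2 places in the alphabet).
Second component: each term is the sum of the two before it; 1, 5, 6, 11, 17 → 28.
So the next token is R-28.

R-28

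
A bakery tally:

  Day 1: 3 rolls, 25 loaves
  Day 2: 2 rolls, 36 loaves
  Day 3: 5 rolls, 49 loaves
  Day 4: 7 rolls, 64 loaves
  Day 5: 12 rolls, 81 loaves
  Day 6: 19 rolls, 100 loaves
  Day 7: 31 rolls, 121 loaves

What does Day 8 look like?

Rolls: 3, 2, 5, 7, 12, 19, 31 → 50 (each term is the sum of the two before it).
Loaves — perfect squares: 5², 6², 7², …: 25, 36, 49, 64, 81, 100, 121 → 144.
Combining the parts gives 50 rolls, 144 loaves.

50 rolls, 144 loaves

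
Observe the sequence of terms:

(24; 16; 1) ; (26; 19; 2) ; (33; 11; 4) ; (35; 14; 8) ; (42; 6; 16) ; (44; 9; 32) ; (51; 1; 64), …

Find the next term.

(53; 4; 128)

First entry: alternating steps +2, +7, +2, +7, …; 24, 26, 33, 35, 42, 44, 51 → 53.
Second entry: alternating steps +3, −8, +3, −8, …; 16, 19, 11, 14, 6, 9, 1 → 4.
Third entry: 1, 2, 4, 8, 16, 32, 64 → 128 (×2 each step).
So the next term is (53; 4; 128).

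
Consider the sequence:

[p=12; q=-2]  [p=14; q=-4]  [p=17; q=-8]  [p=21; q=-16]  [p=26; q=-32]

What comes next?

P: 12, 14, 17, 21, 26 → 32 (differences are 2, 3, 4, … (increasing by 1 each time)).
Q goes -2, -4, -8, -16, -32 → -64 (×2 each step).
So the next element is [p=32; q=-64].

[p=32; q=-64]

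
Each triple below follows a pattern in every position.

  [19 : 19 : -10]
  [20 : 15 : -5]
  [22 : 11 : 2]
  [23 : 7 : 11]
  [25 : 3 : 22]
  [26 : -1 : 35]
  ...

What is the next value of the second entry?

-5

First entry goes 19, 20, 22, 23, 25, 26 → 28 (alternating steps +1, +2, +1, +2, …).
Second entry goes 19, 15, 11, 7, 3, -1 → -5 (−4 each step).
For the third entry, differences are 5, 7, 9, … (increasing by 2 each time): -10, -5, 2, 11, 22, 35 → 50.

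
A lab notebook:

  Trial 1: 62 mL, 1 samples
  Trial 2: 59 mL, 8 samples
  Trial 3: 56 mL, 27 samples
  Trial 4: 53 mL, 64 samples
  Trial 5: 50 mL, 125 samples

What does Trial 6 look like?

47 mL, 216 samples

For the mL, −3 each step: 62, 59, 56, 53, 50 → 47.
Samples: perfect cubes: 1³, 2³, 3³, …; 1, 8, 27, 64, 125 → 216.
So the next line is 47 mL, 216 samples.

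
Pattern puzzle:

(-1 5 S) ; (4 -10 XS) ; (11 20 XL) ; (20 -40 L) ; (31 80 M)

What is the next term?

First value goes -1, 4, 11, 20, 31 → 44 (differences are 5, 7, 9, … (increasing by 2 each time)).
Second value — ×(-2) each step: 5, -10, 20, -40, 80 → -160.
Size: S, XS, XL, L, M → S (runs backward through clothing sizes XS→XL).
So the next term is (44 -160 S).

(44 -160 S)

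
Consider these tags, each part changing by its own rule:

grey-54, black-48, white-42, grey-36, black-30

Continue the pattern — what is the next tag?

white-24

Shade: repeats grey → black → white, so grey, black, white, grey, black → white.
Second component: −6 each step; 54, 48, 42, 36, 30 → 24.
Combining the parts gives white-24.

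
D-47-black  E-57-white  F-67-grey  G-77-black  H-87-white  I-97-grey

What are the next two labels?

J-107-black then K-117-white

For the letter, letters move forward 1 place in the alphabet: D, E, F, G, H, I → J → K.
Second component goes 47, 57, 67, 77, 87, 97 → 107 → 117 (+10 each step).
Shade: repeats black → white → grey, so black, white, grey, black, white, grey → black → white.
Putting the parts together: J-107-black and then K-117-white.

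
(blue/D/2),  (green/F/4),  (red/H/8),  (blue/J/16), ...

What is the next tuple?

Colour: blue, green, red, blue → green (repeats blue → green → red).
Letter: letters move forward 2 places in the alphabet, so D, F, H, J → L.
Third part: ×2 each step, so 2, 4, 8, 16 → 32.
So the next tuple is (green/L/32).

(green/L/32)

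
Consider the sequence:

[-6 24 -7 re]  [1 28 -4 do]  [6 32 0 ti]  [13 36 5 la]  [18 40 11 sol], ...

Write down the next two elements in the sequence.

[25 44 18 fa], [30 48 26 mi]

First coordinate — alternating steps +7, +5, +7, +5, …: -6, 1, 6, 13, 18 → 25 → 30.
For the second coordinate, +4 each step: 24, 28, 32, 36, 40 → 44 → 48.
Third coordinate: differences are 3, 4, 5, … (increasing by 1 each time); -7, -4, 0, 5, 11 → 18 → 26.
For the note, runs backward through the solfège scale do→ti: re, do, ti, la, sol → fa → mi.
Putting the parts together: [25 44 18 fa] and then [30 48 26 mi].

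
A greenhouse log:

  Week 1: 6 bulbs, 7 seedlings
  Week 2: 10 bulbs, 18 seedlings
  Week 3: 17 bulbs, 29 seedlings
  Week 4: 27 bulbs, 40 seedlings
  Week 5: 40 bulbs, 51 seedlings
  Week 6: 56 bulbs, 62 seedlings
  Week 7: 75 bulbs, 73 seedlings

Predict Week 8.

97 bulbs, 84 seedlings

Bulbs goes 6, 10, 17, 27, 40, 56, 75 → 97 (differences are 4, 7, 10, … (increasing by 3 each time)).
Seedlings: +11 each step, so 7, 18, 29, 40, 51, 62, 73 → 84.
Putting it together: 97 bulbs, 84 seedlings.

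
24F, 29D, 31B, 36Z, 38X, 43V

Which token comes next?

45T

First component: alternating steps +5, +2, +5, +2, …; 24, 29, 31, 36, 38, 43 → 45.
Letter: letters move back 2 places in the alphabet, wrapping A→Z, so F, D, B, Z, X, V → T.
So the next token is 45T.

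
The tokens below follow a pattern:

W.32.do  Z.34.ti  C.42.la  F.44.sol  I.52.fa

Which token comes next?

For the letter, letters move forward 3 places in the alphabet, wrapping Z→A: W, Z, C, F, I → L.
Second component: alternating steps +2, +8, +2, +8, …; 32, 34, 42, 44, 52 → 54.
Note: runs backward through the solfège scale do→ti, so do, ti, la, sol, fa → mi.
Combining the parts gives L.54.mi.

L.54.mi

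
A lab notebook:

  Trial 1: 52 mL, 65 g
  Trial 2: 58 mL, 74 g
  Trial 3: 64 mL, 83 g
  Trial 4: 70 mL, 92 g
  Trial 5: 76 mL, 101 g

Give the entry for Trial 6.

82 mL, 110 g

ML: +6 each step, so 52, 58, 64, 70, 76 → 82.
G: +9 each step, so 65, 74, 83, 92, 101 → 110.
Putting it together: 82 mL, 110 g.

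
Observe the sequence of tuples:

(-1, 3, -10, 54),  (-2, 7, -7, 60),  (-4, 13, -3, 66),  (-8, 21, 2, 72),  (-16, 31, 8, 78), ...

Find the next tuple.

(-32, 43, 15, 84)

First coordinate goes -1, -2, -4, -8, -16 → -32 (×2 each step).
Second coordinate: 3, 7, 13, 21, 31 → 43 (differences are 4, 6, 8, … (increasing by 2 each time)).
Third coordinate: differences are 3, 4, 5, … (increasing by 1 each time), so -10, -7, -3, 2, 8 → 15.
Fourth coordinate: 54, 60, 66, 72, 78 → 84 (+6 each step).
Putting it together: (-32, 43, 15, 84).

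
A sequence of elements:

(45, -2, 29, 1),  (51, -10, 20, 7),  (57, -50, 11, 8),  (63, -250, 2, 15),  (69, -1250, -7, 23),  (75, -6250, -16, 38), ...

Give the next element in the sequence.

First part — +6 each step: 45, 51, 57, 63, 69, 75 → 81.
Second part — ×5 each step: -2, -10, -50, -250, -1250, -6250 → -31250.
Third part: −9 each step; 29, 20, 11, 2, -7, -16 → -25.
Fourth part — each term is the sum of the two before it: 1, 7, 8, 15, 23, 38 → 61.
Combining the parts gives (81, -31250, -25, 61).

(81, -31250, -25, 61)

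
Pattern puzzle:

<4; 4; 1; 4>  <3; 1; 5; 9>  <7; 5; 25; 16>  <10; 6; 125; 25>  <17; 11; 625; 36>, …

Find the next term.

First component: 4, 3, 7, 10, 17 → 27 (each term is the sum of the two before it).
For the second component, each term is the sum of the two before it: 4, 1, 5, 6, 11 → 17.
Third component: ×5 each step; 1, 5, 25, 125, 625 → 3125.
Fourth component: differences are 5, 7, 9, … (increasing by 2 each time), so 4, 9, 16, 25, 36 → 49.
So the next term is <27; 17; 3125; 49>.

<27; 17; 3125; 49>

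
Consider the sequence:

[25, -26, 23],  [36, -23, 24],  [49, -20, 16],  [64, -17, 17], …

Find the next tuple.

[81, -14, 9]

First part goes 25, 36, 49, 64 → 81 (perfect squares: 5², 6², 7², …).
Second part: +3 each step; -26, -23, -20, -17 → -14.
Third part: alternating steps +1, −8, +1, −8, …; 23, 24, 16, 17 → 9.
Combining the parts gives [81, -14, 9].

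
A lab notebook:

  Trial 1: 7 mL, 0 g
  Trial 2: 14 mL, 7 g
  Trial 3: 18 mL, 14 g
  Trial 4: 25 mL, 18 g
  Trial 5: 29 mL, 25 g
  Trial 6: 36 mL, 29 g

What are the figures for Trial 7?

ML: 7, 14, 18, 25, 29, 36 → 40 (alternating steps +7, +4, +7, +4, …).
G: always the previous value of the mL; 0, 7, 14, 18, 25, 29 → 36.
Combining the parts gives 40 mL, 36 g.

40 mL, 36 g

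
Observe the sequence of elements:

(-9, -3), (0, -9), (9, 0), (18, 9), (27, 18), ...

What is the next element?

For the first coordinate, +9 each step: -9, 0, 9, 18, 27 → 36.
Second coordinate: always the previous value of the first coordinate, so -3, -9, 0, 9, 18 → 27.
So the next element is (36, 27).

(36, 27)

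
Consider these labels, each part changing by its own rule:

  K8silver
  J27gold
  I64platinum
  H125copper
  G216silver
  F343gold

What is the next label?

Letter: letters move back 1 place in the alphabet, so K, J, I, H, G, F → E.
For the second component, perfect cubes: 2³, 3³, 4³, …: 8, 27, 64, 125, 216, 343 → 512.
Metal goes silver, gold, platinum, copper, silver, gold → platinum (repeats silver → gold → platinum → copper).
So the next label is E512platinum.

E512platinum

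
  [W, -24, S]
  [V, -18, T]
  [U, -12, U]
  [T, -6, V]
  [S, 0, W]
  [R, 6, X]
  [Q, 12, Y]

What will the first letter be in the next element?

P

First letter — letters move back 1 place in the alphabet: W, V, U, T, S, R, Q → P.
Second slot: -24, -18, -12, -6, 0, 6, 12 → 18 (+6 each step).
For the second letter, letters move forward 1 place in the alphabet: S, T, U, V, W, X, Y → Z.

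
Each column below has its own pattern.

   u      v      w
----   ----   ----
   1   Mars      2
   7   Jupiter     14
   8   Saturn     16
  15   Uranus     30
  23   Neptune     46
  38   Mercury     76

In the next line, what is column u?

61

Column u: 1, 7, 8, 15, 23, 38 → 61 (each term is the sum of the two before it).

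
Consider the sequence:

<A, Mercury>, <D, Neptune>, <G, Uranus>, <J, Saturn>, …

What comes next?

For the letter, letters move forward 3 places in the alphabet: A, D, G, J → M.
Planet: runs backward through the planets Mercury→Neptune; Mercury, Neptune, Uranus, Saturn → Jupiter.
Putting it together: <M, Jupiter>.

<M, Jupiter>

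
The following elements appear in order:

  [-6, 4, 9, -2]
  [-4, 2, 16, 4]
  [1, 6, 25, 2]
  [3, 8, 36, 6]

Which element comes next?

[8, 14, 49, 8]

First entry goes -6, -4, 1, 3 → 8 (alternating steps +2, +5, +2, +5, …).
Second entry: each term is the sum of the two before it; 4, 2, 6, 8 → 14.
For the third entry, perfect squares: 3², 4², 5², …: 9, 16, 25, 36 → 49.
Fourth entry — always the previous value of the second entry: -2, 4, 2, 6 → 8.
Putting it together: [8, 14, 49, 8].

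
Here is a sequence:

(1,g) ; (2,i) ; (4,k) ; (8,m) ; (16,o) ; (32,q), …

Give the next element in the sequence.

First part: ×2 each step; 1, 2, 4, 8, 16, 32 → 64.
For the letter, letters move forward 2 places in the alphabet: g, i, k, m, o, q → s.
So the next element is (64,s).

(64,s)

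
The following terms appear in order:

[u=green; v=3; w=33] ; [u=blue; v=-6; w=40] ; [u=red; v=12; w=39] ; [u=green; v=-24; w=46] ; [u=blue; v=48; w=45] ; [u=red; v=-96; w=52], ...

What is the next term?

[u=green; v=192; w=51]

U: green, blue, red, green, blue, red → green (repeats green → blue → red).
V: ×(-2) each step, so 3, -6, 12, -24, 48, -96 → 192.
For the w, alternating steps +7, −1, +7, −1, …: 33, 40, 39, 46, 45, 52 → 51.
Putting it together: [u=green; v=192; w=51].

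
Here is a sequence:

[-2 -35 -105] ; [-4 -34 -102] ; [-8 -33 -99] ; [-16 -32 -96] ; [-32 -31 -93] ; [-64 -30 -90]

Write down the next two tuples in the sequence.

[-128 -29 -87], [-256 -28 -84]

First coordinate: -2, -4, -8, -16, -32, -64 → -128 → -256 (×2 each step).
Second coordinate: +1 each step; -35, -34, -33, -32, -31, -30 → -29 → -28.
Third coordinate: always 3 × the second coordinate, so -105, -102, -99, -96, -93, -90 → -87 → -84.
Putting the parts together: [-128 -29 -87] and then [-256 -28 -84].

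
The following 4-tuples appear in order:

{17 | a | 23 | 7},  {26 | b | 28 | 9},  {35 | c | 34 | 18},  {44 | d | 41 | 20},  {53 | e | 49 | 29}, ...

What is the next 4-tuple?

First coordinate: 17, 26, 35, 44, 53 → 62 (+9 each step).
Letter: letters move forward 1 place in the alphabet; a, b, c, d, e → f.
Third coordinate — differences are 5, 6, 7, … (increasing by 1 each time): 23, 28, 34, 41, 49 → 58.
Fourth coordinate: 7, 9, 18, 20, 29 → 31 (alternating steps +2, +9, +2, +9, …).
So the next 4-tuple is {62 | f | 58 | 31}.

{62 | f | 58 | 31}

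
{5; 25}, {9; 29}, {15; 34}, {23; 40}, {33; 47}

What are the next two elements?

{45; 55}, {59; 64}

First component: differences are 4, 6, 8, … (increasing by 2 each time); 5, 9, 15, 23, 33 → 45 → 59.
Second component: 25, 29, 34, 40, 47 → 55 → 64 (differences are 4, 5, 6, … (increasing by 1 each time)).
Putting the parts together: {45; 55} and then {59; 64}.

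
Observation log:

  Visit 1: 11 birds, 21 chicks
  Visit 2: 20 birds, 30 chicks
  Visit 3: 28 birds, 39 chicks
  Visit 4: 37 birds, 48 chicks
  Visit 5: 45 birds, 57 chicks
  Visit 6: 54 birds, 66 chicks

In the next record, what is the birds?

62

Birds: alternating steps +9, +8, +9, +8, …, so 11, 20, 28, 37, 45, 54 → 62.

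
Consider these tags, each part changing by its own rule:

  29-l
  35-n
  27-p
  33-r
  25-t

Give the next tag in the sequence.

31-v

First component goes 29, 35, 27, 33, 25 → 31 (alternating steps +6, −8, +6, −8, …).
Letter goes l, n, p, r, t → v (letters move forward 2 places in the alphabet).
So the next tag is 31-v.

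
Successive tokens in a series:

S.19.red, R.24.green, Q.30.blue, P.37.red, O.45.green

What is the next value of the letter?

For the letter, letters move back 1 place in the alphabet: S, R, Q, P, O → N.

N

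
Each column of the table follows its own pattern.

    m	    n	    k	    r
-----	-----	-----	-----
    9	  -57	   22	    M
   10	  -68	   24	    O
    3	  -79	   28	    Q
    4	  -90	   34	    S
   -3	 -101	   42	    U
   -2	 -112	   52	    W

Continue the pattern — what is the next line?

Column m — alternating steps +1, −7, +1, −7, …: 9, 10, 3, 4, -3, -2 → -9.
Column n goes -57, -68, -79, -90, -101, -112 → -123 (−11 each step).
For the column k, differences are 2, 4, 6, … (increasing by 2 each time): 22, 24, 28, 34, 42, 52 → 64.
Column r: letters move forward 2 places in the alphabet; M, O, Q, S, U, W → Y.
Putting it together: -9  -123  64  Y.

-9  -123  64  Y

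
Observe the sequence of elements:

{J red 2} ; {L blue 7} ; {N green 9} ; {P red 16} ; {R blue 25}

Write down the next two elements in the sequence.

For the letter, letters move forward 2 places in the alphabet: J, L, N, P, R → T → V.
Colour: repeats red → blue → green; red, blue, green, red, blue → green → red.
Third entry: each term is the sum of the two before it; 2, 7, 9, 16, 25 → 41 → 66.
So the next two elements are {T green 41} and {V red 66}.

{T green 41}, {V red 66}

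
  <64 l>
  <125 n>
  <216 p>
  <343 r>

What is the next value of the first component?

512

First component goes 64, 125, 216, 343 → 512 (perfect cubes: 4³, 5³, 6³, …).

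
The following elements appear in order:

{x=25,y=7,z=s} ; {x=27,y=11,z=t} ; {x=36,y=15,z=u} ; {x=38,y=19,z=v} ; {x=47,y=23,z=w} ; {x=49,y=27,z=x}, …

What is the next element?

{x=58,y=31,z=y}

For the x, alternating steps +2, +9, +2, +9, …: 25, 27, 36, 38, 47, 49 → 58.
Y — +4 each step: 7, 11, 15, 19, 23, 27 → 31.
Z: letters move forward 1 place in the alphabet, so s, t, u, v, w, x → y.
Putting it together: {x=58,y=31,z=y}.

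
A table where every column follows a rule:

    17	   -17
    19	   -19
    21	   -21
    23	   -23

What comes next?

25  -25

First component goes 17, 19, 21, 23 → 25 (+2 each step).
Second component — always the negative of the first component: -17, -19, -21, -23 → -25.
So the next row is 25  -25.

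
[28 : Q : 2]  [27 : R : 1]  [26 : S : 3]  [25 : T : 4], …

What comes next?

[24 : U : 7]

First component: 28, 27, 26, 25 → 24 (−1 each step).
Letter: letters move forward 1 place in the alphabet, so Q, R, S, T → U.
Third component: each term is the sum of the two before it, so 2, 1, 3, 4 → 7.
So the next term is [24 : U : 7].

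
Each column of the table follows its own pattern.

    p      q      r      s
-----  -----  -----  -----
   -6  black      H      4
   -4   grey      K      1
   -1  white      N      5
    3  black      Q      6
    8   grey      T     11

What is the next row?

Column p: differences are 2, 3, 4, … (increasing by 1 each time); -6, -4, -1, 3, 8 → 14.
For the column q, repeats black → grey → white: black, grey, white, black, grey → white.
For the column r, letters move forward 3 places in the alphabet: H, K, N, Q, T → W.
Column s: 4, 1, 5, 6, 11 → 17 (each term is the sum of the two before it).
Combining the parts gives 14  white  W  17.

14  white  W  17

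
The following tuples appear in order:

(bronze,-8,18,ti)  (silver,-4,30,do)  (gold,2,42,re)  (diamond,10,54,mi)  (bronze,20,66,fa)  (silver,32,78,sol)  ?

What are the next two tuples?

For the rank, repeats bronze → silver → gold → diamond: bronze, silver, gold, diamond, bronze, silver → gold → diamond.
Second entry: -8, -4, 2, 10, 20, 32 → 46 → 62 (differences are 4, 6, 8, … (increasing by 2 each time)).
Third entry: +12 each step; 18, 30, 42, 54, 66, 78 → 90 → 102.
Note: ti, do, re, mi, fa, sol → la → ti (runs through the solfège scale do→ti).
So the next two tuples are (gold,46,90,la) and (diamond,62,102,ti).

(gold,46,90,la), (diamond,62,102,ti)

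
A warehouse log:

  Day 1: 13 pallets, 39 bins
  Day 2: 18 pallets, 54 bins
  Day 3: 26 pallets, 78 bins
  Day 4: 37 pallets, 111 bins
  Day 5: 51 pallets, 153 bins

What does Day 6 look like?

Pallets: 13, 18, 26, 37, 51 → 68 (differences are 5, 8, 11, … (increasing by 3 each time)).
Bins: 39, 54, 78, 111, 153 → 204 (always 3 × the pallets).
Putting it together: 68 pallets, 204 bins.

68 pallets, 204 bins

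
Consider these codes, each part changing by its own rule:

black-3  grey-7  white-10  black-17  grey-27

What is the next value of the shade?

For the shade, repeats black → grey → white: black, grey, white, black, grey → white.

white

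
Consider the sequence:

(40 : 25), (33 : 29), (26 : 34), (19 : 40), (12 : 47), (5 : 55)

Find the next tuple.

First component: 40, 33, 26, 19, 12, 5 → -2 (−7 each step).
Second component — differences are 4, 5, 6, … (increasing by 1 each time): 25, 29, 34, 40, 47, 55 → 64.
Putting it together: (-2 : 64).

(-2 : 64)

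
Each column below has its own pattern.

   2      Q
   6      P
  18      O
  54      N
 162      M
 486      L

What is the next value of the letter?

First component: 2, 6, 18, 54, 162, 486 → 1458 (×3 each step).
Letter goes Q, P, O, N, M, L → K (letters move back 1 place in the alphabet).

K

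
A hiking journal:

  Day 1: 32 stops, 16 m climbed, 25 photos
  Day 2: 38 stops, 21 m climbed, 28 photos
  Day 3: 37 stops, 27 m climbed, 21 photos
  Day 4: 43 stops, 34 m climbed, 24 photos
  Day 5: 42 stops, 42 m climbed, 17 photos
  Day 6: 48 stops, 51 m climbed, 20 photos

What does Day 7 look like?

Stops: alternating steps +6, −1, +6, −1, …; 32, 38, 37, 43, 42, 48 → 47.
M climbed: differences are 5, 6, 7, … (increasing by 1 each time); 16, 21, 27, 34, 42, 51 → 61.
For the photos, alternating steps +3, −7, +3, −7, …: 25, 28, 21, 24, 17, 20 → 13.
Putting it together: 47 stops, 61 m climbed, 13 photos.

47 stops, 61 m climbed, 13 photos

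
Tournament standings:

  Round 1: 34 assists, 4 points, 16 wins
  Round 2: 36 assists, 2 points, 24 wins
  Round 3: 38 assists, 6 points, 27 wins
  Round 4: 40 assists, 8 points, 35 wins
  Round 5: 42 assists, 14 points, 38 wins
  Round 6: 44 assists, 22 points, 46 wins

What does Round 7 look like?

46 assists, 36 points, 49 wins

Assists: +2 each step, so 34, 36, 38, 40, 42, 44 → 46.
Points — each term is the sum of the two before it: 4, 2, 6, 8, 14, 22 → 36.
For the wins, alternating steps +8, +3, +8, +3, …: 16, 24, 27, 35, 38, 46 → 49.
Putting it together: 46 assists, 36 points, 49 wins.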